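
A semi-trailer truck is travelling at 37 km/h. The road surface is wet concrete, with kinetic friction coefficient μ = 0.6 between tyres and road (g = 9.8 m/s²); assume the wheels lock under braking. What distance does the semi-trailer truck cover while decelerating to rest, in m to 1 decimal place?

Braking distance ≈ 9.0 m

37 km/h ÷ 3.6 = 10.2778 m/s.
a = μg = 0.6 × 9.8 = 5.880 m/s².
Braking distance = v²/(2a) = 10.2778² / (2 × 5.880) = 105.633 / 11.760 = 8.982 m.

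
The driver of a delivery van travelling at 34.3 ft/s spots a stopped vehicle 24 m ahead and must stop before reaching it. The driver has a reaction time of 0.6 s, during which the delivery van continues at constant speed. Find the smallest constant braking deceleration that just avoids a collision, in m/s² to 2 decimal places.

Required deceleration ≈ 3.08 m/s²

34.3 ft/s × 0.3048 = 10.4546 m/s.
Distance covered during reaction = 10.4546 × 0.6 = 6.273 m.
Distance available for braking: 24 − 6.273 = 17.727 m.
v² = 2a·d ⇒ a = v²/(2d) = 10.4546² / (2 × 17.727) = 109.299 / 35.454 = 3.0828 m/s².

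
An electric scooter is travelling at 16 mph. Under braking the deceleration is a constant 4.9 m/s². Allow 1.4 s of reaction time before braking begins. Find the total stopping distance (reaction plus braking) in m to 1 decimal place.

Total stopping distance ≈ 15.2 m

16 mph × 0.44704 = 7.1526 m/s.
Reaction distance = v·t_r = 7.1526 × 1.4 = 10.014 m.
Braking distance = v²/(2a) = 7.1526² / (2 × 4.900) = 51.160 / 9.800 = 5.220 m.
Total = 10.014 + 5.220 = 15.234 m.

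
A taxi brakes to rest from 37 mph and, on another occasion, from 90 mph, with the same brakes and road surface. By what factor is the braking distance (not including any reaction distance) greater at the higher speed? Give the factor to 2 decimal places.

Factor ≈ 5.92

Braking distance d = v²/(2a), so with a fixed, d ∝ v².
Factor = (90/37)² = 2.4324² = 5.9166.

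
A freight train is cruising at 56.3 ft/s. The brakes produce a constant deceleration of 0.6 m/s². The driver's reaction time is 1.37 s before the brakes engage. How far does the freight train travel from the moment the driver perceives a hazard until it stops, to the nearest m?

56.3 ft/s × 0.3048 = 17.1602 m/s.
Reaction distance = v·t_r = 17.1602 × 1.37 = 23.509 m.
Braking distance = v²/(2a) = 17.1602² / (2 × 0.600) = 294.472 / 1.200 = 245.393 m.
Total = 23.509 + 245.393 = 268.902 m.

Total stopping distance ≈ 269 m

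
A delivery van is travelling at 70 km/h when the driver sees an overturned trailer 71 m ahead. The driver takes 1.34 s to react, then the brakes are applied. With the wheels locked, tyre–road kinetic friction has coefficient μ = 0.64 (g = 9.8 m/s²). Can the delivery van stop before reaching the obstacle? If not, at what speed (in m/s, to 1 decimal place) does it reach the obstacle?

Yes — it stops about 14.8 m short of the obstacle, so it never reaches it

70 km/h ÷ 3.6 = 19.4444 m/s.
a = μg = 0.64 × 9.8 = 6.272 m/s².
Reaction distance = 19.4444 × 1.34 = 26.055 m.
Braking distance = v²/(2a) = 378.085 / 12.544 = 30.141 m.
Total stopping distance = 26.055 + 30.141 = 56.196 m, vs 71 m available — it stops with 71 − 56.196 = 14.804 m to spare.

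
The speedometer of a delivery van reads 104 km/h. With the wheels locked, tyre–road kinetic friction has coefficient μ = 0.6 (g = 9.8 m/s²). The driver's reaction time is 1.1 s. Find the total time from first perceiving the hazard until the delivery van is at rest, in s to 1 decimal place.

Total time ≈ 6.0 s

104 km/h ÷ 3.6 = 28.8889 m/s.
a = μg = 0.6 × 9.8 = 5.880 m/s².
Braking time = v/a = 28.8889 / 5.880 = 4.913 s.
Total = 1.1 + 4.913 = 6.013 s.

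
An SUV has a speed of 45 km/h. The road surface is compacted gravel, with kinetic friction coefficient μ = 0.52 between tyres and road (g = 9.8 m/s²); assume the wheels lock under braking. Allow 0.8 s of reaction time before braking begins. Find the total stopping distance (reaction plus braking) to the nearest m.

45 km/h ÷ 3.6 = 12.5000 m/s.
a = μg = 0.52 × 9.8 = 5.096 m/s².
Reaction distance = v·t_r = 12.5000 × 0.8 = 10.000 m.
Braking distance = v²/(2a) = 12.5000² / (2 × 5.096) = 156.250 / 10.192 = 15.331 m.
Total = 10.000 + 15.331 = 25.331 m.

Total stopping distance ≈ 25 m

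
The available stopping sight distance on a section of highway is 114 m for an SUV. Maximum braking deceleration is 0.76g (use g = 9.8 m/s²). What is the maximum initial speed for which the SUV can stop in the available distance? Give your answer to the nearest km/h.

a = 0.76 × 9.8 = 7.448 m/s².
v²/(2a) = d ⇒ v = √(2 × 7.448 × 114) = √1698.14 = 41.2085 m/s.
41.2085 m/s × 3.6 = 148.351 km/h.

Maximum speed ≈ 148 km/h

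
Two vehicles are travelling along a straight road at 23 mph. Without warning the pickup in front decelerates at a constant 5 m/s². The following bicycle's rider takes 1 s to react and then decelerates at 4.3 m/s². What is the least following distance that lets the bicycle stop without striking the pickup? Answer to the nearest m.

23 mph × 0.44704 = 10.2819 m/s.
Leader travels v²/(2a_L) = 105.717 / 10.000 = 10.572 m before stopping.
Follower covers v·t_r = 10.2819 × 1 = 10.282 m while reacting, then v²/(2a_F) = 105.717 / 8.600 = 12.293 m while braking, for a total of 10.282 + 12.293 = 22.575 m.
Since a_F ≤ a_L and the follower starts braking later, the follower is never slower than the leader, so the closest approach is when both have stopped.
Minimum gap = 22.575 − 10.572 = 12.003 m.

Minimum gap ≈ 12 m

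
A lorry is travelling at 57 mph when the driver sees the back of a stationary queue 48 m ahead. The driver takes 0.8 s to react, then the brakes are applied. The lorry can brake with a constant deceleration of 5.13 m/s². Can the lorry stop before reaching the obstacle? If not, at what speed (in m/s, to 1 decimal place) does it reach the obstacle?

No — it strikes the obstacle at 19.1 m/s

57 mph × 0.44704 = 25.4813 m/s.
Reaction distance = 25.4813 × 0.8 = 20.385 m.
Braking distance needed to stop: v²/(2a) = 649.297 / 10.260 = 63.284 m, so total needed = 20.385 + 63.284 = 83.669 m > 48 m — it cannot stop.
Distance remaining when braking begins: 48 − 20.385 = 27.615 m.
v² = v₀² − 2a·d = 649.297 − 2 × 5.130 × 27.615 = 365.967 m²/s².
v = √365.967 = 19.130 m/s.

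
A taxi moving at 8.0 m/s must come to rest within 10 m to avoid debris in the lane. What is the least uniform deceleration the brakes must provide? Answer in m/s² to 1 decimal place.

Required deceleration ≈ 3.2 m/s²

v² = 2a·d ⇒ a = v²/(2d) = 8.0000² / (2 × 10.000) = 64.000 / 20.000 = 3.2000 m/s².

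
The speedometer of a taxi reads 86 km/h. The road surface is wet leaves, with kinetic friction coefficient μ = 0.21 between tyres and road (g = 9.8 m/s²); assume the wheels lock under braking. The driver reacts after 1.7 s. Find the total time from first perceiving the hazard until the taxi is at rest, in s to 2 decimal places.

86 km/h ÷ 3.6 = 23.8889 m/s.
a = μg = 0.21 × 9.8 = 2.058 m/s².
Braking time = v/a = 23.8889 / 2.058 = 11.608 s.
Total = 1.7 + 11.608 = 13.308 s.

Total time ≈ 13.31 s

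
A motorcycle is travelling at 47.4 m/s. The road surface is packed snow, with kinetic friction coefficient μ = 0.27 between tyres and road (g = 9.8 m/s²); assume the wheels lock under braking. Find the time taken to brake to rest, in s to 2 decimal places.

a = μg = 0.27 × 9.8 = 2.646 m/s².
Braking time = v/a = 47.4000 / 2.646 = 17.914 s.

Braking time ≈ 17.91 s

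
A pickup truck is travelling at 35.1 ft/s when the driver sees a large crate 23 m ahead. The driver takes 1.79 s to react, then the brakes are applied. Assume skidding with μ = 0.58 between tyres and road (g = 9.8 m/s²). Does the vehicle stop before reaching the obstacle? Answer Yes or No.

No

35.1 ft/s × 0.3048 = 10.6985 m/s.
a = μg = 0.58 × 9.8 = 5.684 m/s².
Reaction distance = 10.6985 × 1.79 = 19.150 m.
Braking distance = v²/(2a) = 114.458 / 11.368 = 10.068 m.
Total stopping distance = 19.150 + 10.068 = 29.218 m, vs 23 m available — it cannot stop in time and overshoots by 29.218 − 23 = 6.218 m.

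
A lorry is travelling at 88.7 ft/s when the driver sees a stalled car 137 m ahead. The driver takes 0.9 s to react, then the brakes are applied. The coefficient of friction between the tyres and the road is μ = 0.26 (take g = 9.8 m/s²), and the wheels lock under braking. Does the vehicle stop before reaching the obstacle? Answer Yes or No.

No

88.7 ft/s × 0.3048 = 27.0358 m/s.
a = μg = 0.26 × 9.8 = 2.548 m/s².
Reaction distance = 27.0358 × 0.9 = 24.332 m.
Braking distance = v²/(2a) = 730.934 / 5.096 = 143.433 m.
Total stopping distance = 24.332 + 143.433 = 167.765 m, vs 137 m available — it cannot stop in time and overshoots by 167.765 − 137 = 30.765 m.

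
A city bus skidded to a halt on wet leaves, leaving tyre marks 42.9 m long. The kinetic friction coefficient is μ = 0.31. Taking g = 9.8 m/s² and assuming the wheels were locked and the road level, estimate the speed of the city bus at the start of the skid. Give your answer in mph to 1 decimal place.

Deceleration a = μg = 0.31 × 9.8 = 3.038 m/s².
v = √(2a·d) = √(2 × 3.038 × 42.9) = √260.660 = 16.1450 m/s.
= 16.1450 ÷ 0.44704 = 36.115 mph.

Initial speed ≈ 36.1 mph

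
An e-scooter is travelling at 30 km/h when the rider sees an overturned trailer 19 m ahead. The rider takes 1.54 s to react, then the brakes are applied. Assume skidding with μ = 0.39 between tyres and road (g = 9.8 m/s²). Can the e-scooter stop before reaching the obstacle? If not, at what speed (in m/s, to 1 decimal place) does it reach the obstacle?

30 km/h ÷ 3.6 = 8.3333 m/s.
a = μg = 0.39 × 9.8 = 3.822 m/s².
Reaction distance = 8.3333 × 1.54 = 12.833 m.
Braking distance needed to stop: v²/(2a) = 69.444 / 7.644 = 9.085 m, so total needed = 12.833 + 9.085 = 21.918 m > 19 m — it cannot stop.
Distance remaining when braking begins: 19 − 12.833 = 6.167 m.
v² = v₀² − 2a·d = 69.444 − 2 × 3.822 × 6.167 = 22.303 m²/s².
v = √22.303 = 4.723 m/s.

No — it strikes the obstacle at 4.7 m/s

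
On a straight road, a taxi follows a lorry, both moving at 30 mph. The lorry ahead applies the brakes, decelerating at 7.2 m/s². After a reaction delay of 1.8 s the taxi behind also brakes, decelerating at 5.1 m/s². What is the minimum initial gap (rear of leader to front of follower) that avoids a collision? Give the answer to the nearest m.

Minimum gap ≈ 29 m

30 mph × 0.44704 = 13.4112 m/s.
Leader travels v²/(2a_L) = 179.860 / 14.400 = 12.490 m before stopping.
Follower covers v·t_r = 13.4112 × 1.8 = 24.140 m while reacting, then v²/(2a_F) = 179.860 / 10.200 = 17.633 m while braking, for a total of 24.140 + 17.633 = 41.773 m.
Since a_F ≤ a_L and the follower starts braking later, the follower is never slower than the leader, so the closest approach is when both have stopped.
Minimum gap = 41.773 − 12.490 = 29.283 m.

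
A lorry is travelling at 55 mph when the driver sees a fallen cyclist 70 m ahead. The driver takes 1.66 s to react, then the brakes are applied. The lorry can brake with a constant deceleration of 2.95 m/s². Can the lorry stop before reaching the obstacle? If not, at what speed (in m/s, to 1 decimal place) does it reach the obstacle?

55 mph × 0.44704 = 24.5872 m/s.
Reaction distance = 24.5872 × 1.66 = 40.815 m.
Braking distance needed to stop: v²/(2a) = 604.530 / 5.900 = 102.463 m, so total needed = 40.815 + 102.463 = 143.278 m > 70 m — it cannot stop.
Distance remaining when braking begins: 70 − 40.815 = 29.185 m.
v² = v₀² − 2a·d = 604.530 − 2 × 2.950 × 29.185 = 432.338 m²/s².
v = √432.338 = 20.793 m/s.

No — it strikes the obstacle at 20.8 m/s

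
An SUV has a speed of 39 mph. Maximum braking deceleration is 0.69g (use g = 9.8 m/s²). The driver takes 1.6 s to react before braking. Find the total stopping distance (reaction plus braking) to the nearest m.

39 mph × 0.44704 = 17.4346 m/s.
a = 0.69 × 9.8 = 6.762 m/s².
Reaction distance = v·t_r = 17.4346 × 1.6 = 27.895 m.
Braking distance = v²/(2a) = 17.4346² / (2 × 6.762) = 303.965 / 13.524 = 22.476 m.
Total = 27.895 + 22.476 = 50.371 m.

Total stopping distance ≈ 50 m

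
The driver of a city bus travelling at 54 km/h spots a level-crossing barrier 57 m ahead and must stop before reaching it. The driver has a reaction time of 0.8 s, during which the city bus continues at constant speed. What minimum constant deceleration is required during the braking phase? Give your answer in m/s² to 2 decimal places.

54 km/h ÷ 3.6 = 15.0000 m/s.
Distance covered during reaction = 15.0000 × 0.8 = 12.000 m.
Distance available for braking: 57 − 12.000 = 45.000 m.
v² = 2a·d ⇒ a = v²/(2d) = 15.0000² / (2 × 45.000) = 225.000 / 90.000 = 2.5000 m/s².

Required deceleration ≈ 2.50 m/s²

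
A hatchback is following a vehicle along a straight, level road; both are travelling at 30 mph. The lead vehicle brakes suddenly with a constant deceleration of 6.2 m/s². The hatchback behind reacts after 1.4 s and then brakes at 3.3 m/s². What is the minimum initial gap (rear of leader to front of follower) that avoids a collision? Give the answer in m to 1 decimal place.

Minimum gap ≈ 31.5 m

30 mph × 0.44704 = 13.4112 m/s.
Leader travels v²/(2a_L) = 179.860 / 12.400 = 14.505 m before stopping.
Follower covers v·t_r = 13.4112 × 1.4 = 18.776 m while reacting, then v²/(2a_F) = 179.860 / 6.600 = 27.252 m while braking, for a total of 18.776 + 27.252 = 46.028 m.
Since a_F ≤ a_L and the follower starts braking later, the follower is never slower than the leader, so the closest approach is when both have stopped.
Minimum gap = 46.028 − 14.505 = 31.523 m.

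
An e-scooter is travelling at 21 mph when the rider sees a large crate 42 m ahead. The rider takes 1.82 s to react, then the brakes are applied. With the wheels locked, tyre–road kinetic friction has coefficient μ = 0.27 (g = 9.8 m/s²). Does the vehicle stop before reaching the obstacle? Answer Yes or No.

21 mph × 0.44704 = 9.3878 m/s.
a = μg = 0.27 × 9.8 = 2.646 m/s².
Reaction distance = 9.3878 × 1.82 = 17.086 m.
Braking distance = v²/(2a) = 88.131 / 5.292 = 16.654 m.
Total stopping distance = 17.086 + 16.654 = 33.740 m, vs 42 m available — it stops with 42 − 33.740 = 8.260 m to spare.

Yes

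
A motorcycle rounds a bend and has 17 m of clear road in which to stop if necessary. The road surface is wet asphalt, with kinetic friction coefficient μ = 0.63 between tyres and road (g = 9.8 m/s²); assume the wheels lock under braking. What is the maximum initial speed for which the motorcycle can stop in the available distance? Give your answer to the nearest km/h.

Maximum speed ≈ 52 km/h

a = μg = 0.63 × 9.8 = 6.174 m/s².
v²/(2a) = d ⇒ v = √(2 × 6.174 × 17) = √209.92 = 14.4886 m/s.
14.4886 m/s × 3.6 = 52.159 km/h.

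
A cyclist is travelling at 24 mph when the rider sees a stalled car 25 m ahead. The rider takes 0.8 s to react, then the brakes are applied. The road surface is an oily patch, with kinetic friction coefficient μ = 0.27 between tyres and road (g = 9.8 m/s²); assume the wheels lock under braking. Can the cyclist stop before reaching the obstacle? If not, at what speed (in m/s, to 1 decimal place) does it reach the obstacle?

24 mph × 0.44704 = 10.7290 m/s.
a = μg = 0.27 × 9.8 = 2.646 m/s².
Reaction distance = 10.7290 × 0.8 = 8.583 m.
Braking distance needed to stop: v²/(2a) = 115.111 / 5.292 = 21.752 m, so total needed = 8.583 + 21.752 = 30.335 m > 25 m — it cannot stop.
Distance remaining when braking begins: 25 − 8.583 = 16.417 m.
v² = v₀² − 2a·d = 115.111 − 2 × 2.646 × 16.417 = 28.232 m²/s².
v = √28.232 = 5.313 m/s.

No — it strikes the obstacle at 5.3 m/s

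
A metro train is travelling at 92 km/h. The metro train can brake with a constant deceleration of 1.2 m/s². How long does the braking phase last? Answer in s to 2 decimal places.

92 km/h ÷ 3.6 = 25.5556 m/s.
Braking time = v/a = 25.5556 / 1.200 = 21.296 s.

Braking time ≈ 21.30 s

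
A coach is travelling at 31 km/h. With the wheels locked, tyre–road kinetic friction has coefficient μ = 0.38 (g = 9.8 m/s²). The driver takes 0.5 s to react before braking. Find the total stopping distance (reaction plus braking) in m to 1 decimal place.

Total stopping distance ≈ 14.3 m

31 km/h ÷ 3.6 = 8.6111 m/s.
a = μg = 0.38 × 9.8 = 3.724 m/s².
Reaction distance = v·t_r = 8.6111 × 0.5 = 4.306 m.
Braking distance = v²/(2a) = 8.6111² / (2 × 3.724) = 74.151 / 7.448 = 9.956 m.
Total = 4.306 + 9.956 = 14.262 m.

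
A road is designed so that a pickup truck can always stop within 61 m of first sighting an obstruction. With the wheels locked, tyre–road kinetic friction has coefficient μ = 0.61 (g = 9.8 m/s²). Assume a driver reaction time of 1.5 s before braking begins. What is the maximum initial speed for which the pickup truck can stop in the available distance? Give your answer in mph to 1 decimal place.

Maximum speed ≈ 43.6 mph

a = μg = 0.61 × 9.8 = 5.978 m/s².
Stopping distance: v·t_r + v²/(2a) = 61 with t_r = 1.5 s and a = 5.978 m/s².
So v² + 17.934 v − 729.32 = 0.
Positive root: v = −a·t_r + √((a·t_r)² + 2a·d) = −8.967 + √(80.407 + 729.32) = 19.4887 m/s.
19.4887 m/s ÷ 0.44704 = 43.595 mph.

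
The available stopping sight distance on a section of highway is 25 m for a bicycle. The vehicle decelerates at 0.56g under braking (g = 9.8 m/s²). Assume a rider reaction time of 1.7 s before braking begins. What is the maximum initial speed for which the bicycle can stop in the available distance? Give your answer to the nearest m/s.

Maximum speed ≈ 10 m/s

a = 0.56 × 9.8 = 5.488 m/s².
Stopping distance: v·t_r + v²/(2a) = 25 with t_r = 1.7 s and a = 5.488 m/s².
So v² + 18.659 v − 274.40 = 0.
Positive root: v = −a·t_r + √((a·t_r)² + 2a·d) = −9.330 + √(87.049 + 274.40) = 9.6818 m/s.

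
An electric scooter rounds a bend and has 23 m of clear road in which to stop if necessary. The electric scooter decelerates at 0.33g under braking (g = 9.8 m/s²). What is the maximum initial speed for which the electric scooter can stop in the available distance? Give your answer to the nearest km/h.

Maximum speed ≈ 44 km/h

a = 0.33 × 9.8 = 3.234 m/s².
v²/(2a) = d ⇒ v = √(2 × 3.234 × 23) = √148.76 = 12.1967 m/s.
12.1967 m/s × 3.6 = 43.908 km/h.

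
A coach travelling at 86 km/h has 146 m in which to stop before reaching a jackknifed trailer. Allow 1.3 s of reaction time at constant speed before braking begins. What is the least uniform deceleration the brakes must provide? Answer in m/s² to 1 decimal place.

86 km/h ÷ 3.6 = 23.8889 m/s.
Distance covered during reaction = 23.8889 × 1.3 = 31.056 m.
Distance available for braking: 146 − 31.056 = 114.944 m.
v² = 2a·d ⇒ a = v²/(2d) = 23.8889² / (2 × 114.944) = 570.680 / 229.888 = 2.4824 m/s².

Required deceleration ≈ 2.5 m/s²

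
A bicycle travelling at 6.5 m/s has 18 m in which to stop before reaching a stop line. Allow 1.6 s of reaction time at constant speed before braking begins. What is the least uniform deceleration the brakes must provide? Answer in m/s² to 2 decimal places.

Distance covered during reaction = 6.5000 × 1.6 = 10.400 m.
Distance available for braking: 18 − 10.400 = 7.600 m.
v² = 2a·d ⇒ a = v²/(2d) = 6.5000² / (2 × 7.600) = 42.250 / 15.200 = 2.7796 m/s².

Required deceleration ≈ 2.78 m/s²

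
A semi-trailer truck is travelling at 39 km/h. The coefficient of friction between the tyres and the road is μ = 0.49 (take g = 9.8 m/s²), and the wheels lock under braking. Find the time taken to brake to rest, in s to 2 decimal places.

Braking time ≈ 2.26 s

39 km/h ÷ 3.6 = 10.8333 m/s.
a = μg = 0.49 × 9.8 = 4.802 m/s².
Braking time = v/a = 10.8333 / 4.802 = 2.256 s.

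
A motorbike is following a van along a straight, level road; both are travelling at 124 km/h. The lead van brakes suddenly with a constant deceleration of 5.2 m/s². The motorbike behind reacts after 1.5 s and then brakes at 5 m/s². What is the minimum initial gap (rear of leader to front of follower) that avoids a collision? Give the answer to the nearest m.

124 km/h ÷ 3.6 = 34.4444 m/s.
Leader travels v²/(2a_L) = 1186.417 / 10.400 = 114.079 m before stopping.
Follower covers v·t_r = 34.4444 × 1.5 = 51.667 m while reacting, then v²/(2a_F) = 1186.417 / 10.000 = 118.642 m while braking, for a total of 51.667 + 118.642 = 170.309 m.
Since a_F ≤ a_L and the follower starts braking later, the follower is never slower than the leader, so the closest approach is when both have stopped.
Minimum gap = 170.309 − 114.079 = 56.230 m.

Minimum gap ≈ 56 m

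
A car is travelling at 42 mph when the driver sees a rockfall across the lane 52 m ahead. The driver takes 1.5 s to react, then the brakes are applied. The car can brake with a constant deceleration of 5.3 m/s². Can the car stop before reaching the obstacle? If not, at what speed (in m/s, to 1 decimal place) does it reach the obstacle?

42 mph × 0.44704 = 18.7757 m/s.
Reaction distance = 18.7757 × 1.5 = 28.164 m.
Braking distance needed to stop: v²/(2a) = 352.527 / 10.600 = 33.257 m, so total needed = 28.164 + 33.257 = 61.421 m > 52 m — it cannot stop.
Distance remaining when braking begins: 52 − 28.164 = 23.836 m.
v² = v₀² − 2a·d = 352.527 − 2 × 5.300 × 23.836 = 99.865 m²/s².
v = √99.865 = 9.993 m/s.

No — it strikes the obstacle at 10.0 m/s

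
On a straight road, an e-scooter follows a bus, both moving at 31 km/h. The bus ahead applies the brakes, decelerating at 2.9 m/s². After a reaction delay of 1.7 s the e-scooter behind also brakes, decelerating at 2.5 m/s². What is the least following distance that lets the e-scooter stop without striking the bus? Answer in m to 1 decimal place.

Minimum gap ≈ 16.7 m

31 km/h ÷ 3.6 = 8.6111 m/s.
Leader travels v²/(2a_L) = 74.151 / 5.800 = 12.785 m before stopping.
Follower covers v·t_r = 8.6111 × 1.7 = 14.639 m while reacting, then v²/(2a_F) = 74.151 / 5.000 = 14.830 m while braking, for a total of 14.639 + 14.830 = 29.469 m.
Since a_F ≤ a_L and the follower starts braking later, the follower is never slower than the leader, so the closest approach is when both have stopped.
Minimum gap = 29.469 − 12.785 = 16.684 m.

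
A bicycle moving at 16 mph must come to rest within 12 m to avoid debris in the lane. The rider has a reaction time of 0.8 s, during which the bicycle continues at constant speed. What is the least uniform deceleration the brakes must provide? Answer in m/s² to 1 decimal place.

16 mph × 0.44704 = 7.1526 m/s.
Distance covered during reaction = 7.1526 × 0.8 = 5.722 m.
Distance available for braking: 12 − 5.722 = 6.278 m.
v² = 2a·d ⇒ a = v²/(2d) = 7.1526² / (2 × 6.278) = 51.160 / 12.556 = 4.0745 m/s².

Required deceleration ≈ 4.1 m/s²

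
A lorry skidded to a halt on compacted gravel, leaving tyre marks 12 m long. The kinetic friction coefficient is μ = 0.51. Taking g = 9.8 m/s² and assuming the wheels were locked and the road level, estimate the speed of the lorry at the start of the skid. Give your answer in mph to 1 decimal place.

Initial speed ≈ 24.5 mph

Deceleration a = μg = 0.51 × 9.8 = 4.998 m/s².
v = √(2a·d) = √(2 × 4.998 × 12) = √119.952 = 10.9523 m/s.
= 10.9523 ÷ 0.44704 = 24.500 mph.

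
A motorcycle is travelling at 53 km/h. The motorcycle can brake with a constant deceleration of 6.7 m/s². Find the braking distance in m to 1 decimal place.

Braking distance ≈ 16.2 m

53 km/h ÷ 3.6 = 14.7222 m/s.
Braking distance = v²/(2a) = 14.7222² / (2 × 6.700) = 216.743 / 13.400 = 16.175 m.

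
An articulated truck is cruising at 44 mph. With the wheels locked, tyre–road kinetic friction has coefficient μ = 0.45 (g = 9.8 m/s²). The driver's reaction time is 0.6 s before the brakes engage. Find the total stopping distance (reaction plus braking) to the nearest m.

Total stopping distance ≈ 56 m

44 mph × 0.44704 = 19.6698 m/s.
a = μg = 0.45 × 9.8 = 4.410 m/s².
Reaction distance = v·t_r = 19.6698 × 0.6 = 11.802 m.
Braking distance = v²/(2a) = 19.6698² / (2 × 4.410) = 386.901 / 8.820 = 43.866 m.
Total = 11.802 + 43.866 = 55.668 m.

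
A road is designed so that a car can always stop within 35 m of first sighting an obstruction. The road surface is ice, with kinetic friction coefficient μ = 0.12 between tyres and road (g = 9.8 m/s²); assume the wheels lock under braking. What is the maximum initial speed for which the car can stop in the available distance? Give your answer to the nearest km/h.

Maximum speed ≈ 33 km/h

a = μg = 0.12 × 9.8 = 1.176 m/s².
v²/(2a) = d ⇒ v = √(2 × 1.176 × 35) = √82.32 = 9.0730 m/s.
9.0730 m/s × 3.6 = 32.663 km/h.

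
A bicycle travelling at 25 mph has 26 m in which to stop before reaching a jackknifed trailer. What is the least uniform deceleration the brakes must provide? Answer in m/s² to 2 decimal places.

Required deceleration ≈ 2.40 m/s²

25 mph × 0.44704 = 11.1760 m/s.
v² = 2a·d ⇒ a = v²/(2d) = 11.1760² / (2 × 26.000) = 124.903 / 52.000 = 2.4020 m/s².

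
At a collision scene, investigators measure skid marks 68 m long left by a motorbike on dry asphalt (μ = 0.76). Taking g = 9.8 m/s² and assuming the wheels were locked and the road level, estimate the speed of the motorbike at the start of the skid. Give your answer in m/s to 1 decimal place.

Initial speed ≈ 31.8 m/s

Deceleration a = μg = 0.76 × 9.8 = 7.448 m/s².
v = √(2a·d) = √(2 × 7.448 × 68) = √1012.928 = 31.8265 m/s.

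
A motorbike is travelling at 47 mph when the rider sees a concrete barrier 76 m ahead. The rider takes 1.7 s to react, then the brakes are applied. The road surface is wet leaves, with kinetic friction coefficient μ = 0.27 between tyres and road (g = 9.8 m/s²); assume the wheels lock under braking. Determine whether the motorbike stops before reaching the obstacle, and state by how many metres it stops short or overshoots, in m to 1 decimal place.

No — it overshoots by 43.1 m

47 mph × 0.44704 = 21.0109 m/s.
a = μg = 0.27 × 9.8 = 2.646 m/s².
Reaction distance = 21.0109 × 1.7 = 35.719 m.
Braking distance = v²/(2a) = 441.458 / 5.292 = 83.420 m.
Total stopping distance = 35.719 + 83.420 = 119.139 m, vs 76 m available — it cannot stop in time and overshoots by 119.139 − 76 = 43.139 m.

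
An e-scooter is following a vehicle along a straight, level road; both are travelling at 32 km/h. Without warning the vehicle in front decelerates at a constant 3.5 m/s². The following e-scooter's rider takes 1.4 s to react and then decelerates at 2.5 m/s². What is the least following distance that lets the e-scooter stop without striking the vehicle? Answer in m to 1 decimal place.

Minimum gap ≈ 17.0 m

32 km/h ÷ 3.6 = 8.8889 m/s.
Leader travels v²/(2a_L) = 79.013 / 7.000 = 11.288 m before stopping.
Follower covers v·t_r = 8.8889 × 1.4 = 12.444 m while reacting, then v²/(2a_F) = 79.013 / 5.000 = 15.803 m while braking, for a total of 12.444 + 15.803 = 28.247 m.
Since a_F ≤ a_L and the follower starts braking later, the follower is never slower than the leader, so the closest approach is when both have stopped.
Minimum gap = 28.247 − 11.288 = 16.959 m.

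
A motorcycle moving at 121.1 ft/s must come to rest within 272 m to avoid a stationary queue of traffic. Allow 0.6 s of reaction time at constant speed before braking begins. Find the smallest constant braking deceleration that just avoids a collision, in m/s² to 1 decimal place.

Required deceleration ≈ 2.7 m/s²

121.1 ft/s × 0.3048 = 36.9113 m/s.
Distance covered during reaction = 36.9113 × 0.6 = 22.147 m.
Distance available for braking: 272 − 22.147 = 249.853 m.
v² = 2a·d ⇒ a = v²/(2d) = 36.9113² / (2 × 249.853) = 1362.444 / 499.706 = 2.7265 m/s².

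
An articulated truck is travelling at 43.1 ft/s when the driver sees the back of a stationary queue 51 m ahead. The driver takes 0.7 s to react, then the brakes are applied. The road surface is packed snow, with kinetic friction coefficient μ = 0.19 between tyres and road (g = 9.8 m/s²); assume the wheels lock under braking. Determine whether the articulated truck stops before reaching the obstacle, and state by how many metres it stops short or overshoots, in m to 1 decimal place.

No — it overshoots by 4.5 m

43.1 ft/s × 0.3048 = 13.1369 m/s.
a = μg = 0.19 × 9.8 = 1.862 m/s².
Reaction distance = 13.1369 × 0.7 = 9.196 m.
Braking distance = v²/(2a) = 172.578 / 3.724 = 46.342 m.
Total stopping distance = 9.196 + 46.342 = 55.538 m, vs 51 m available — it cannot stop in time and overshoots by 55.538 − 51 = 4.538 m.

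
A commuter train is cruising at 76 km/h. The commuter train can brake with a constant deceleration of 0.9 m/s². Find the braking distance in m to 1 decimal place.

Braking distance ≈ 247.6 m

76 km/h ÷ 3.6 = 21.1111 m/s.
Braking distance = v²/(2a) = 21.1111² / (2 × 0.900) = 445.679 / 1.800 = 247.599 m.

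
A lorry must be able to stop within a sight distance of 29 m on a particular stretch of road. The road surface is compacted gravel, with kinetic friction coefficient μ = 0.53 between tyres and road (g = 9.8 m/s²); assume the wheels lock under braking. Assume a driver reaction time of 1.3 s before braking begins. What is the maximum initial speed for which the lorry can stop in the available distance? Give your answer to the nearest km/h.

Maximum speed ≈ 43 km/h

a = μg = 0.53 × 9.8 = 5.194 m/s².
Stopping distance: v·t_r + v²/(2a) = 29 with t_r = 1.3 s and a = 5.194 m/s².
So v² + 13.504 v − 301.25 = 0.
Positive root: v = −a·t_r + √((a·t_r)² + 2a·d) = −6.752 + √(45.590 + 301.25) = 11.8716 m/s.
11.8716 m/s × 3.6 = 42.738 km/h.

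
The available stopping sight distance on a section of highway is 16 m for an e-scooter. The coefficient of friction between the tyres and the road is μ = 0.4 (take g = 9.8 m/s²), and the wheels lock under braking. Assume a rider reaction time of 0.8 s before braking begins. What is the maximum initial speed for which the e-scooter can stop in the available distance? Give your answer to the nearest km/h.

a = μg = 0.4 × 9.8 = 3.920 m/s².
Stopping distance: v·t_r + v²/(2a) = 16 with t_r = 0.8 s and a = 3.920 m/s².
So v² + 6.272 v − 125.44 = 0.
Positive root: v = −a·t_r + √((a·t_r)² + 2a·d) = −3.136 + √(9.834 + 125.44) = 8.4947 m/s.
8.4947 m/s × 3.6 = 30.581 km/h.

Maximum speed ≈ 31 km/h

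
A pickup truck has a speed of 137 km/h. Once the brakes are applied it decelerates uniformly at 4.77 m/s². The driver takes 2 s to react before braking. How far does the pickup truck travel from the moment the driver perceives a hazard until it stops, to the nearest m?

137 km/h ÷ 3.6 = 38.0556 m/s.
Reaction distance = v·t_r = 38.0556 × 2 = 76.111 m.
Braking distance = v²/(2a) = 38.0556² / (2 × 4.770) = 1448.229 / 9.540 = 151.806 m.
Total = 76.111 + 151.806 = 227.917 m.

Total stopping distance ≈ 228 m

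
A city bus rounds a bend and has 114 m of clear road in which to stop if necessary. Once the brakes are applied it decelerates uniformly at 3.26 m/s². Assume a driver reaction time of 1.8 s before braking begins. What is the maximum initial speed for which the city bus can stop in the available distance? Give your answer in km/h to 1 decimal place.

Stopping distance: v·t_r + v²/(2a) = 114 with t_r = 1.8 s and a = 3.260 m/s².
So v² + 11.736 v − 743.28 = 0.
Positive root: v = −a·t_r + √((a·t_r)² + 2a·d) = −5.868 + √(34.433 + 743.28) = 22.0195 m/s.
22.0195 m/s × 3.6 = 79.270 km/h.

Maximum speed ≈ 79.3 km/h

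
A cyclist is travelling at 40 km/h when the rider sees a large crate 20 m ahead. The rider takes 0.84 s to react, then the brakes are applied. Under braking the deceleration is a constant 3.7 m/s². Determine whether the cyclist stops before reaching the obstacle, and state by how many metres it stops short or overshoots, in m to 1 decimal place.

40 km/h ÷ 3.6 = 11.1111 m/s.
Reaction distance = 11.1111 × 0.84 = 9.333 m.
Braking distance = v²/(2a) = 123.457 / 7.400 = 16.683 m.
Total stopping distance = 9.333 + 16.683 = 26.016 m, vs 20 m available — it cannot stop in time and overshoots by 26.016 − 20 = 6.016 m.

No — it overshoots by 6.0 m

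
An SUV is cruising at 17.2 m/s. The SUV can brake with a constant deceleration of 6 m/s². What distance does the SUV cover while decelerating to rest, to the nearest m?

Braking distance = v²/(2a) = 17.2000² / (2 × 6.000) = 295.840 / 12.000 = 24.653 m.

Braking distance ≈ 25 m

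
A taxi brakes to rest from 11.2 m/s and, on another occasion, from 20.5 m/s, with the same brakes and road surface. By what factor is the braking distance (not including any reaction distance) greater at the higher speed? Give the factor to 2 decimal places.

Factor ≈ 3.35

Braking distance d = v²/(2a), so with a fixed, d ∝ v².
Factor = (20.5/11.2)² = 1.8304² = 3.3504.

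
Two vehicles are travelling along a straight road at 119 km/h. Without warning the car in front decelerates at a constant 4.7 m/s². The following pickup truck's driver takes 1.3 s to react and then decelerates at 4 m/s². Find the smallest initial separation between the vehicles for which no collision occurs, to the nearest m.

119 km/h ÷ 3.6 = 33.0556 m/s.
Leader travels v²/(2a_L) = 1092.673 / 9.400 = 116.242 m before stopping.
Follower covers v·t_r = 33.0556 × 1.3 = 42.972 m while reacting, then v²/(2a_F) = 1092.673 / 8.000 = 136.584 m while braking, for a total of 42.972 + 136.584 = 179.556 m.
Since a_F ≤ a_L and the follower starts braking later, the follower is never slower than the leader, so the closest approach is when both have stopped.
Minimum gap = 179.556 − 116.242 = 63.314 m.

Minimum gap ≈ 63 m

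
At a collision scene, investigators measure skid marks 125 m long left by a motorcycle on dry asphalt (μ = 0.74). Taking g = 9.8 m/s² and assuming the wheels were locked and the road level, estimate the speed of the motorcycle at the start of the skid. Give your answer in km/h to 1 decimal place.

Deceleration a = μg = 0.74 × 9.8 = 7.252 m/s².
v = √(2a·d) = √(2 × 7.252 × 125) = √1813.000 = 42.5793 m/s.
= 42.5793 × 3.6 = 153.285 km/h.

Initial speed ≈ 153.3 km/h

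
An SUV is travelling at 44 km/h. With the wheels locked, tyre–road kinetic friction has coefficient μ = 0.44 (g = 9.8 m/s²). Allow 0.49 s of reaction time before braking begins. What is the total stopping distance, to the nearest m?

Total stopping distance ≈ 23 m

44 km/h ÷ 3.6 = 12.2222 m/s.
a = μg = 0.44 × 9.8 = 4.312 m/s².
Reaction distance = v·t_r = 12.2222 × 0.49 = 5.989 m.
Braking distance = v²/(2a) = 12.2222² / (2 × 4.312) = 149.382 / 8.624 = 17.322 m.
Total = 5.989 + 17.322 = 23.311 m.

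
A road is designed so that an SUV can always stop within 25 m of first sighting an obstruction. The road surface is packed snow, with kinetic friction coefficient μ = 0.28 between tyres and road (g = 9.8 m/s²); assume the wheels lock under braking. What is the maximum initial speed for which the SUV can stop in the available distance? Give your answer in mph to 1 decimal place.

a = μg = 0.28 × 9.8 = 2.744 m/s².
v²/(2a) = d ⇒ v = √(2 × 2.744 × 25) = √137.20 = 11.7132 m/s.
11.7132 m/s ÷ 0.44704 = 26.202 mph.

Maximum speed ≈ 26.2 mph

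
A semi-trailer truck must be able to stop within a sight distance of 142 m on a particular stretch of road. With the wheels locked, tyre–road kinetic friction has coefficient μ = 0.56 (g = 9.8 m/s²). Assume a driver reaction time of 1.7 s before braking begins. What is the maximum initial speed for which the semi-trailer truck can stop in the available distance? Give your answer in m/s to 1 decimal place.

Maximum speed ≈ 31.2 m/s

a = μg = 0.56 × 9.8 = 5.488 m/s².
Stopping distance: v·t_r + v²/(2a) = 142 with t_r = 1.7 s and a = 5.488 m/s².
So v² + 18.659 v − 1558.59 = 0.
Positive root: v = −a·t_r + √((a·t_r)² + 2a·d) = −9.330 + √(87.049 + 1558.59) = 31.2365 m/s.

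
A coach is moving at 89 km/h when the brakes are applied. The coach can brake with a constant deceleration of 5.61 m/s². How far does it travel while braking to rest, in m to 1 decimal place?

Braking distance ≈ 54.5 m

89 km/h ÷ 3.6 = 24.7222 m/s.
Braking distance = v²/(2a) = 24.7222² / (2 × 5.610) = 611.187 / 11.220 = 54.473 m.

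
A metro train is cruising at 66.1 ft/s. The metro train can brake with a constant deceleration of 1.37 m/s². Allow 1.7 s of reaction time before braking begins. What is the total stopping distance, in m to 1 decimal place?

66.1 ft/s × 0.3048 = 20.1473 m/s.
Reaction distance = v·t_r = 20.1473 × 1.7 = 34.250 m.
Braking distance = v²/(2a) = 20.1473² / (2 × 1.370) = 405.914 / 2.740 = 148.144 m.
Total = 34.250 + 148.144 = 182.394 m.

Total stopping distance ≈ 182.4 m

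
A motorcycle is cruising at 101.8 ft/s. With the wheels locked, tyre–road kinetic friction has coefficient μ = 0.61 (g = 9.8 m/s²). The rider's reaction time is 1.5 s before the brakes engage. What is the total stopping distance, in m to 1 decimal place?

101.8 ft/s × 0.3048 = 31.0286 m/s.
a = μg = 0.61 × 9.8 = 5.978 m/s².
Reaction distance = v·t_r = 31.0286 × 1.5 = 46.543 m.
Braking distance = v²/(2a) = 31.0286² / (2 × 5.978) = 962.774 / 11.956 = 80.526 m.
Total = 46.543 + 80.526 = 127.069 m.

Total stopping distance ≈ 127.1 m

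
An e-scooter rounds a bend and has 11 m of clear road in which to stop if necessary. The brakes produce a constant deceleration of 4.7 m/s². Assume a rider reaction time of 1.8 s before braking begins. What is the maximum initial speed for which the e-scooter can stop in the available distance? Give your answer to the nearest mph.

Maximum speed ≈ 11 mph

Stopping distance: v·t_r + v²/(2a) = 11 with t_r = 1.8 s and a = 4.700 m/s².
So v² + 16.920 v − 103.40 = 0.
Positive root: v = −a·t_r + √((a·t_r)² + 2a·d) = −8.460 + √(71.572 + 103.40) = 4.7677 m/s.
4.7677 m/s ÷ 0.44704 = 10.665 mph.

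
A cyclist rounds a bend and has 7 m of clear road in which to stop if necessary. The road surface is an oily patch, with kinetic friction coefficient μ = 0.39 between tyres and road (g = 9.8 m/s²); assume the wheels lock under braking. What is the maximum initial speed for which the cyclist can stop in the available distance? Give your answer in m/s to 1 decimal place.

a = μg = 0.39 × 9.8 = 3.822 m/s².
v²/(2a) = d ⇒ v = √(2 × 3.822 × 7) = √53.51 = 7.3151 m/s.

Maximum speed ≈ 7.3 m/s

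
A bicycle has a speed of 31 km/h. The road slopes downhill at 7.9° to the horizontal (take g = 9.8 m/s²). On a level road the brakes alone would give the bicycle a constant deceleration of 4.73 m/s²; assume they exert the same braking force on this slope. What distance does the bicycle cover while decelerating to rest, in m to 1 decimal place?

Braking distance ≈ 11.0 m

31 km/h ÷ 3.6 = 8.6111 m/s.
Gravity along the downhill slope reduces the braking deceleration: a_eff = 4.730 − 9.8·sin 7.9° = 4.730 − 1.347 = 3.383 m/s².
Braking distance = v²/(2a) = 8.6111² / (2 × 3.383) = 74.151 / 6.766 = 10.959 m.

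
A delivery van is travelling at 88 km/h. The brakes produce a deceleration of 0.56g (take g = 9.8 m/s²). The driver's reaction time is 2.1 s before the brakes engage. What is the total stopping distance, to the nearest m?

Total stopping distance ≈ 106 m

88 km/h ÷ 3.6 = 24.4444 m/s.
a = 0.56 × 9.8 = 5.488 m/s².
Reaction distance = v·t_r = 24.4444 × 2.1 = 51.333 m.
Braking distance = v²/(2a) = 24.4444² / (2 × 5.488) = 597.529 / 10.976 = 54.440 m.
Total = 51.333 + 54.440 = 105.773 m.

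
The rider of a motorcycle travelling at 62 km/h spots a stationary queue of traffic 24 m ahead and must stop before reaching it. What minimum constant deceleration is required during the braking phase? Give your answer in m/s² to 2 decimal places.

Required deceleration ≈ 6.18 m/s²

62 km/h ÷ 3.6 = 17.2222 m/s.
v² = 2a·d ⇒ a = v²/(2d) = 17.2222² / (2 × 24.000) = 296.604 / 48.000 = 6.1792 m/s².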